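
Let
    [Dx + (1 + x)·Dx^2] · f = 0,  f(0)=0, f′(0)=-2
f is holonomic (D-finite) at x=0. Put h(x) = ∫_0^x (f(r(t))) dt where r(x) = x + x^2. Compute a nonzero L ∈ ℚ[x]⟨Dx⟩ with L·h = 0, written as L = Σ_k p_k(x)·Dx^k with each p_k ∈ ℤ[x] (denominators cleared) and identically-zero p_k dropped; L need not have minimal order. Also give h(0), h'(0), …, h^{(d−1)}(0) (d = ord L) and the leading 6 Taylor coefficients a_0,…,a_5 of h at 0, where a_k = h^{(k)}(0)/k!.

f: a_k = 0, -2, 1, -2/3, 1/2, -2/5, …
L₀ from L_f via x↦r, Dx↦r'^{-1}Dx.
h=∫h₀ ⇒ L = L₀·Dx.
L = (-1 + 2·x + 2·x^2)·Dx^2 + (1 + 3·x + 3·x^2 + 2·x^3)·Dx^3  (order 3).
h: a_k = 0, 0, -1, -1/3, 1/3, -1/10, …
ICs: h(0) = 0, h′(0) = 0, h′′(0) = -2.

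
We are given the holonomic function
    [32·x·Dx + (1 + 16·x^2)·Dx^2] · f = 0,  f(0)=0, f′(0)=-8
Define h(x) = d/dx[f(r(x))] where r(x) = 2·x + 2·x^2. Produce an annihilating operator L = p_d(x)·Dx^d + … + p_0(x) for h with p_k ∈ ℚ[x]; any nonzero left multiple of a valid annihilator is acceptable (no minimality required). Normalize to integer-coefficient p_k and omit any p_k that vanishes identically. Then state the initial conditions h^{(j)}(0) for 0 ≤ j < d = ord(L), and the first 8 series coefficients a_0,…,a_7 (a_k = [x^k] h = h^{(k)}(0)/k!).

L = (-2 + 128·x + 512·x^2 + 768·x^3 + 384·x^4) + (1 + 2·x + 64·x^2 + 256·x^3 + 320·x^4 + 128·x^5)·Dx  (order 1).
h: a_k = -16, -32, 1024, 4096, -60416, -391168, 3276800, 32505856, …
ICs: h(0) = -16.

f: a_k = 0, -8, 0, 128/3, 0, -2048/5, 0, 32768/7, …
L₀ from L_f via x↦r, Dx↦r'^{-1}Dx.
h=h₀': d/dx-closure on L₀ ⇒ L.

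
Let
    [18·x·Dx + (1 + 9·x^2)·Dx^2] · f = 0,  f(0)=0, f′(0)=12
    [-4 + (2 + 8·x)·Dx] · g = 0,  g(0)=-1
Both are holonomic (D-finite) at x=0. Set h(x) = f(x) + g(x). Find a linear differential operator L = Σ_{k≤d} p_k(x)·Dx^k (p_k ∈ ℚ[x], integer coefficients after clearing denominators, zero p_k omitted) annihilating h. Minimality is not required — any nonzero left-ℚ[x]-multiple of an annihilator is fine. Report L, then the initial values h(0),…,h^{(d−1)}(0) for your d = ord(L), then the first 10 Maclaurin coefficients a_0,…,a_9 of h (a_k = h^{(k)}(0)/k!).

L = (-36 - 360·x + 972·x^2 + 1944·x^3)·Dx + (-30 - 144·x - 18·x^2 + 3888·x^3 + 6804·x^4)·Dx^2 + (-2 + 10·x + 108·x^2 + 306·x^3 + 1134·x^4 + 1944·x^5)·Dx^3  (order 3).
h: a_k = -1, 10, 2, -40, 10, 832/5, 84, -10596/7, 858, 5888, …
ICs: h(0) = -1, h′(0) = 10, h′′(0) = 4.

f: a_k = 0, 12, 0, -36, 0, 972/5, 0, -8748/7, 0, 8748, …
g: a_k = -1, -2, 2, -4, 10, -28, 84, -264, 858, -2860, …
f+g: L₀ = lclm(L_f,L_g), ord ≤ 2+1.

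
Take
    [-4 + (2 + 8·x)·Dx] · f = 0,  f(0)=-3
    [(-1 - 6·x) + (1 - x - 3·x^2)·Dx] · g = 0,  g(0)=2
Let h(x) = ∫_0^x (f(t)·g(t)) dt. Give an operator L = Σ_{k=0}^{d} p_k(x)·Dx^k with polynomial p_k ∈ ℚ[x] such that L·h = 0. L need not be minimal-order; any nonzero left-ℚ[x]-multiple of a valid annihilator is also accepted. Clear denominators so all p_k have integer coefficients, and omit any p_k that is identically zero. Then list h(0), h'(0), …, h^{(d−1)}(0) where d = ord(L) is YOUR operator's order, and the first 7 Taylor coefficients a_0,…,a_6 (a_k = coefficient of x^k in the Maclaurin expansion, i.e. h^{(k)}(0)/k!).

f: a_k = -3, -6, 6, -12, 30, -84, 252, …
g: a_k = 2, 2, 8, 14, 38, 80, 194, …
Sym-product of L_f,L_g gives L₀ (≤ ord 1).
h=∫₀ˣh₀: take L = L₀·Dx.
L = (3 + 8·x + 18·x^2)·Dx + (-1 - 3·x + 7·x^2 + 12·x^3)·Dx^2  (order 2).
h: a_k = 0, -6, -9, -8, -51/2, -114/5, -98, …
ICs: h(0) = 0, h′(0) = -6.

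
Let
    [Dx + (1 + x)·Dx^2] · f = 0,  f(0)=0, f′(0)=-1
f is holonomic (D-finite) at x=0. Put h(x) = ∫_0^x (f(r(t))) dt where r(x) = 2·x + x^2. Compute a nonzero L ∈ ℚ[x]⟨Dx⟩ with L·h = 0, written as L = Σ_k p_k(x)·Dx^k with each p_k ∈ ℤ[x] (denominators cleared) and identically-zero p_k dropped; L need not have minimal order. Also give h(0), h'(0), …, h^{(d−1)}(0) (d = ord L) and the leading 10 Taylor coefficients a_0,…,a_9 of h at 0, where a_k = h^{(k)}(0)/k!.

f: a_k = 0, -1, 1/2, -1/3, 1/4, -1/5, 1/6, -1/7, 1/8, -1/9, …
Substitute x→r, Dx→(1/r')Dx; clear ⇒ L₀.
h=∫₀ˣh₀: take L = L₀·Dx.
L = Dx^2 + (1 + x)·Dx^3  (order 3).
h: a_k = 0, 0, -1, 1/3, -1/6, 1/10, -1/15, 1/21, -1/28, 1/36, …
ICs: h(0) = 0, h′(0) = 0, h′′(0) = -2.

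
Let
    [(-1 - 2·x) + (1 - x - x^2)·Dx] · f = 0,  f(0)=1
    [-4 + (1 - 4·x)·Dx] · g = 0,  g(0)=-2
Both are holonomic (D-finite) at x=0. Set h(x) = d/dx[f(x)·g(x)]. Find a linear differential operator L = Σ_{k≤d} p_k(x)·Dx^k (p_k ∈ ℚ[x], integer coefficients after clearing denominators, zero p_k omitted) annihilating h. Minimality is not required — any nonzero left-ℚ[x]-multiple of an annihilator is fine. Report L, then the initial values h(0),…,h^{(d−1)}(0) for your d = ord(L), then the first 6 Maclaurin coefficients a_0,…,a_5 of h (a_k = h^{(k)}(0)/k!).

f: a_k = 1, 1, 2, 3, 5, 8, …
g: a_k = -2, -8, -32, -128, -512, -2048, …
h₀=f·g: eliminate ⇒ L₀, order ≤ 1·1.
Differentiate: ansatz ord ≤ ord L₀ ⇒ L.
L = (44 - 114·x - 66·x^2 + 192·x^3 + 192·x^4) + (-5 + 31·x - 33·x^2 - 62·x^3 + 60·x^4 + 48·x^5)·Dx  (order 1).
h: a_k = -10, -88, -546, -2952, -14840, -71388, …
ICs: h(0) = -10.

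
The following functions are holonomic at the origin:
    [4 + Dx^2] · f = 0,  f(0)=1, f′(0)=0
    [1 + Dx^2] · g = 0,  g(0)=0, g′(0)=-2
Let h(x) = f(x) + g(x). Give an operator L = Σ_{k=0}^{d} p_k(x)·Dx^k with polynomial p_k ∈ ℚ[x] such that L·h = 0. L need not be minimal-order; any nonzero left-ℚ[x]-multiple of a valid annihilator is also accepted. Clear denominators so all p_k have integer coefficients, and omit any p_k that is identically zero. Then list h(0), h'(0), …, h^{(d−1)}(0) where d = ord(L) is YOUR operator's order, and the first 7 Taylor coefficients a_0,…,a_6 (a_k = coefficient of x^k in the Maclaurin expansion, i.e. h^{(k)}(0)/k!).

f: a_k = 1, 0, -2, 0, 2/3, 0, -4/45, …
g: a_k = 0, -2, 0, 1/3, 0, -1/60, 0, …
f+g: L₀ = lclm(L_f,L_g), ord ≤ 2+2.
L = 4 + 5·Dx^2 + Dx^4  (order 4).
h: a_k = 1, -2, -2, 1/3, 2/3, -1/60, -4/45, …
ICs: h(0) = 1, h′(0) = -2, h′′(0) = -4, h′′′(0) = 2.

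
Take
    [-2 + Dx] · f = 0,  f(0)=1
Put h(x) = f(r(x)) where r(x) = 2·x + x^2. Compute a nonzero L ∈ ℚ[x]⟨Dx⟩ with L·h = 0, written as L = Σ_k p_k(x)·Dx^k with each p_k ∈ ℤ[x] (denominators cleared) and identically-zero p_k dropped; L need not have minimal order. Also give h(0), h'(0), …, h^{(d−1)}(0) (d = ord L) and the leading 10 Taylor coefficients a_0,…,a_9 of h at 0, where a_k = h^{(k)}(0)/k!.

L = (-4 - 4·x) + Dx  (order 1).
h: a_k = 1, 4, 10, 56/3, 86/3, 568/15, 1996/45, 2960/63, 14386/315, 116744/2835, …
ICs: h(0) = 1.

f: a_k = 1, 2, 2, 4/3, 2/3, 4/15, 4/45, 8/315, 2/315, 4/2835, …
h₀=f(r): pull back L_f along r ⇒ L₀.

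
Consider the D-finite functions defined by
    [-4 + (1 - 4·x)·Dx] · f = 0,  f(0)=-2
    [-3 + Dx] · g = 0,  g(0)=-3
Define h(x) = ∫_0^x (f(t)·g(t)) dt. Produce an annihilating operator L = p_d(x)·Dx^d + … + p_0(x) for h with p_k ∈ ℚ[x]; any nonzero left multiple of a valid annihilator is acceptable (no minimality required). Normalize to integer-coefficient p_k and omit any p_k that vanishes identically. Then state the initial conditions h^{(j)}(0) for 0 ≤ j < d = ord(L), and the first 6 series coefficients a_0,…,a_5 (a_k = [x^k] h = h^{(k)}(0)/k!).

L = (7 - 12·x)·Dx + (-1 + 4·x)·Dx^2  (order 2).
h: a_k = 0, 6, 21, 65, 807/4, 12993/20, …
ICs: h(0) = 0, h′(0) = 6.

f: a_k = -2, -8, -32, -128, -512, -2048, …
g: a_k = -3, -9, -27/2, -27/2, -81/8, -243/40, …
Product ⇒ symmetric product L₀, ord ≤ 1.
Integrate: L := L₀·Dx.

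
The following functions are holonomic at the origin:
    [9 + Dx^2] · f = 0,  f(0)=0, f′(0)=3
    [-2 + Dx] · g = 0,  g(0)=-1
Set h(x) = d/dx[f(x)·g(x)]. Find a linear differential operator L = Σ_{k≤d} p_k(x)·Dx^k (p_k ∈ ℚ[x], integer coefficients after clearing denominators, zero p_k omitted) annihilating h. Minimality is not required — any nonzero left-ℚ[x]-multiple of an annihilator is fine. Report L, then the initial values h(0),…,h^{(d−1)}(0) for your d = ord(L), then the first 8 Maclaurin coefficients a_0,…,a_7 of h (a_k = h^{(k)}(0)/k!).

f: a_k = 0, 3, 0, -9/2, 0, 81/40, 0, -243/560, …
g: a_k = -1, -2, -2, -4/3, -2/3, -4/15, -4/45, -8/315, …
Product ⇒ symmetric product L₀, ord ≤ 2.
h₀' ⇒ L via d/dx closure of L₀.
L = 13 - 4·Dx + Dx^2  (order 2).
h: a_k = -3, -12, -9/2, 20, 199/8, 69/10, -1483/240, -17/3, …
ICs: h(0) = -3, h′(0) = -12.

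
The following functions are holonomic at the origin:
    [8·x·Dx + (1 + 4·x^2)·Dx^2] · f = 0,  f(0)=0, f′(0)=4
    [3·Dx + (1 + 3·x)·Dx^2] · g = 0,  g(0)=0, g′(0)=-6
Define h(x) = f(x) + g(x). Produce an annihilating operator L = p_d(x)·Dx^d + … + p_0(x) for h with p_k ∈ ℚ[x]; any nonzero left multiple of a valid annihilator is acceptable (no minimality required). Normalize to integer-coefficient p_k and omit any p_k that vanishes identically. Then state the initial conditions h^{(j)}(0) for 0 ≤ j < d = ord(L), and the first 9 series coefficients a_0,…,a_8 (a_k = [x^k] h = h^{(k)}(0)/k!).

L = (-24 - 216·x + 288·x^2 + 288·x^3)·Dx + (-26 - 48·x - 120·x^2 + 576·x^3 + 576·x^4)·Dx^2 + (-3 - x + 24·x^2 + 32·x^3 + 144·x^4 + 144·x^5)·Dx^3  (order 3).
h: a_k = 0, -2, 9, -70/3, 81/2, -422/5, 243, -4630/7, 6561/4, …
ICs: h(0) = 0, h′(0) = -2, h′′(0) = 18.

f: a_k = 0, 4, 0, -16/3, 0, 64/5, 0, -256/7, 0, …
g: a_k = 0, -6, 9, -18, 81/2, -486/5, 243, -4374/7, 6561/4, …
L₀ := lclm(L_f,L_g); ord L₀ ≤ 2+2.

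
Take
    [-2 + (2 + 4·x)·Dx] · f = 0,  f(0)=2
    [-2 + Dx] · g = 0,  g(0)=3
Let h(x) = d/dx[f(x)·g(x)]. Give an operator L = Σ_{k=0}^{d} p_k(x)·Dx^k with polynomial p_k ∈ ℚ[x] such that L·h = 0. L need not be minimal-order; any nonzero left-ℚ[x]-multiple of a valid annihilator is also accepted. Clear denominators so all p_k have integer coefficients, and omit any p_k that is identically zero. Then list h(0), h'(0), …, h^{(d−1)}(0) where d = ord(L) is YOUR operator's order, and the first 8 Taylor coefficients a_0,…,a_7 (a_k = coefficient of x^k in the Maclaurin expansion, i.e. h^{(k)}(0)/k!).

f: a_k = 2, 2, -1, 1, -5/4, 7/4, -21/8, 33/8, …
g: a_k = 3, 6, 6, 4, 2, 4/5, 4/15, 8/105, …
h₀=f·g: eliminate ⇒ L₀, order ≤ 1·1.
h₀' ⇒ L via d/dx closure of L₀.
L = (7 + 24·x + 16·x^2) + (-3 - 10·x - 8·x^2)·Dx  (order 1).
h: a_k = 18, 42, 51, 33, 107/4, -89/20, 1123/40, -39551/840, …
ICs: h(0) = 18.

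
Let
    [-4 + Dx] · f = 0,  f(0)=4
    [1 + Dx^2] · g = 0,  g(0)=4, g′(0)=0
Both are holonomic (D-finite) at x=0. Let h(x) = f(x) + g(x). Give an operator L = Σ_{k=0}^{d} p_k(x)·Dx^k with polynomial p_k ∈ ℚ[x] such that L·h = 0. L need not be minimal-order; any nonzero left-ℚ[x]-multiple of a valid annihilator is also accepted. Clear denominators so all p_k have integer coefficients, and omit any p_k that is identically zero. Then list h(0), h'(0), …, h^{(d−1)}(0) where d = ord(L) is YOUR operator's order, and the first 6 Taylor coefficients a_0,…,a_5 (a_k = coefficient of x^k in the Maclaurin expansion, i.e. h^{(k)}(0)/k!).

L = -4 + Dx - 4·Dx^2 + Dx^3  (order 3).
h: a_k = 8, 16, 30, 128/3, 257/6, 512/15, …
ICs: h(0) = 8, h′(0) = 16, h′′(0) = 60.

f: a_k = 4, 16, 32, 128/3, 128/3, 512/15, …
g: a_k = 4, 0, -2, 0, 1/6, 0, …
L₀ := lclm(L_f,L_g); ord L₀ ≤ 1+2.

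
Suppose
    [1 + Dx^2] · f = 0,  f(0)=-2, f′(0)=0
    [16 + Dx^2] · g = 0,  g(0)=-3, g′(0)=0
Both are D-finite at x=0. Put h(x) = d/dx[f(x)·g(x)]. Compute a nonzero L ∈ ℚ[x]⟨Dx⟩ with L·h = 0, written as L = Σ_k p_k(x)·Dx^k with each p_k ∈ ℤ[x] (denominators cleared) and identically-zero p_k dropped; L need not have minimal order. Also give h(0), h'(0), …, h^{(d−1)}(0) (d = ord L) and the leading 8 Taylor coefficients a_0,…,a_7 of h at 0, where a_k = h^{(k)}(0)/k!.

L = 225 + 34·Dx^2 + Dx^4  (order 4).
h: a_k = 0, -102, 0, 353, 0, -8177/20, 0, 198593/840, …
ICs: h(0) = 0, h′(0) = -102, h′′(0) = 0, h′′′(0) = 2118.

f: a_k = -2, 0, 1, 0, -1/12, 0, 1/360, 0, …
g: a_k = -3, 0, 24, 0, -32, 0, 256/15, 0, …
h₀=f·g: eliminate ⇒ L₀, order ≤ 2·2.
h₀' ⇒ L via d/dx closure of L₀.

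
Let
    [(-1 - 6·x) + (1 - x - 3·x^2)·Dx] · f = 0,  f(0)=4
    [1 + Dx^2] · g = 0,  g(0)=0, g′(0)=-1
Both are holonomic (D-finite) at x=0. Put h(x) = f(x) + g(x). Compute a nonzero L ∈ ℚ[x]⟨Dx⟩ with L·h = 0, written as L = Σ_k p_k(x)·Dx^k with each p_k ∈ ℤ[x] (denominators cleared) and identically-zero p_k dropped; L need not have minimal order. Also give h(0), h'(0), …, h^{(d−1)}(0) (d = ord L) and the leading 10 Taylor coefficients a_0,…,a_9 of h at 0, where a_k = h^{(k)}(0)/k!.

f: a_k = 4, 4, 16, 28, 76, 160, 388, 868, 2032, 4636, …
g: a_k = 0, -1, 0, 1/6, 0, -1/120, 0, 1/5040, 0, -1/362880, …
L₀ := lclm(L_f,L_g); ord L₀ ≤ 1+2.
L = (43 + 292·x + 307·x^2 + 624·x^3 + 45·x^4 + 54·x^5) + (-9 - 7·x - 6·x^2 + 91·x^3 + 144·x^4 + 27·x^5 + 27·x^6)·Dx + (43 + 292·x + 307·x^2 + 624·x^3 + 45·x^4 + 54·x^5)·Dx^2 + (-9 - 7·x - 6·x^2 + 91·x^3 + 144·x^4 + 27·x^5 + 27·x^6)·Dx^3  (order 3).
h: a_k = 4, 3, 16, 169/6, 76, 19199/120, 388, 4374721/5040, 2032, 1682311679/362880, …
ICs: h(0) = 4, h′(0) = 3, h′′(0) = 32.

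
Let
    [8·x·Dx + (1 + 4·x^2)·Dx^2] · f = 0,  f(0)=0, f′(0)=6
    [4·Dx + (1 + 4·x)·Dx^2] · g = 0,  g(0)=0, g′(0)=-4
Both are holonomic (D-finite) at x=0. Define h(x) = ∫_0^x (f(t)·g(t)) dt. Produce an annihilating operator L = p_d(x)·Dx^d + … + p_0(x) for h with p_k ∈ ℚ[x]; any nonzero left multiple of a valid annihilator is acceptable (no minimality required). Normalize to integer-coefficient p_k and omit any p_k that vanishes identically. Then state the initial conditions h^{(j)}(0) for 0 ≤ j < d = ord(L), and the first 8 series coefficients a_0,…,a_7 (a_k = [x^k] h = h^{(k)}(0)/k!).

L = (96 + 640·x + 1408·x^2 + 7680·x^3 + 15360·x^4 + 26624·x^5 + 8192·x^7)·Dx^2 + (24 + 320·x + 2656·x^2 + 9728·x^3 + 28160·x^4 + 47616·x^5 + 71680·x^6 + 6144·x^7 + 28672·x^8)·Dx^3 + (12 + 104·x + 672·x^2 + 2976·x^3 + 8256·x^4 + 18048·x^5 + 24576·x^6 + 35328·x^7 + 6144·x^8 + 16384·x^9)·Dx^4 + (1 + 12·x + 68·x^2 + 256·x^3 + 696·x^4 + 1536·x^5 + 2688·x^6 + 3072·x^7 + 4224·x^8 + 1024·x^9 + 2048·x^10)·Dx^5  (order 5).
h: a_k = 0, 0, 0, -8, 12, -96/5, 160/3, -2432/15, …
ICs: h(0) = 0, h′(0) = 0, h′′(0) = 0, h′′′(0) = -48, h′′′′(0) = 288.

f: a_k = 0, 6, 0, -8, 0, 96/5, 0, -384/7, …
g: a_k = 0, -4, 8, -64/3, 64, -1024/5, 2048/3, -16384/7, …
h₀=f·g: eliminate ⇒ L₀, order ≤ 2·2.
Integrate: L := L₀·Dx.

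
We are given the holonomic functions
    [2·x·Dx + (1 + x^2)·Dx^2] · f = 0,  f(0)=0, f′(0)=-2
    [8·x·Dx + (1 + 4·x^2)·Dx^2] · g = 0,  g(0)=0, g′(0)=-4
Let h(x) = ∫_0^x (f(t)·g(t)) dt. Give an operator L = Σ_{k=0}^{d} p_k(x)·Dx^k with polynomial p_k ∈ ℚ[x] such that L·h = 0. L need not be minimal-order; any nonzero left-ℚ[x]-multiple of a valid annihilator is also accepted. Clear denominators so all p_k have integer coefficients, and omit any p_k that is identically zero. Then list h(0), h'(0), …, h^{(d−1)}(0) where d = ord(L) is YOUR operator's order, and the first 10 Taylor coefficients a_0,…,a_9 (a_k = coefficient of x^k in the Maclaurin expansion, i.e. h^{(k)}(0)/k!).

f: a_k = 0, -2, 0, 2/3, 0, -2/5, 0, 2/7, 0, -2/9, …
g: a_k = 0, -4, 0, 16/3, 0, -64/5, 0, 256/7, 0, -1024/9, …
L₀ := L_f ⊗_s L_g (sym. prod.), ord ≤ 4.
∫: right-multiply L₀ by Dx.
L = (-96·x - 800·x^3 - 1024·x^5 + 640·x^7 + 1536·x^9)·Dx^2 + (-20 - 412·x^2 - 1440·x^4 - 896·x^6 + 2240·x^8 + 2304·x^10)·Dx^3 + (-40·x - 280·x^3 - 480·x^5 + 272·x^7 + 1280·x^9 + 768·x^11)·Dx^4 + (-1 - 10·x^2 - 29·x^4 + 116·x^8 + 160·x^10 + 64·x^12)·Dx^5  (order 5).
h: a_k = 0, 0, 0, 8/3, 0, -8/3, 0, 1384/315, 0, -1784/189, …
ICs: h(0) = 0, h′(0) = 0, h′′(0) = 0, h′′′(0) = 16, h′′′′(0) = 0.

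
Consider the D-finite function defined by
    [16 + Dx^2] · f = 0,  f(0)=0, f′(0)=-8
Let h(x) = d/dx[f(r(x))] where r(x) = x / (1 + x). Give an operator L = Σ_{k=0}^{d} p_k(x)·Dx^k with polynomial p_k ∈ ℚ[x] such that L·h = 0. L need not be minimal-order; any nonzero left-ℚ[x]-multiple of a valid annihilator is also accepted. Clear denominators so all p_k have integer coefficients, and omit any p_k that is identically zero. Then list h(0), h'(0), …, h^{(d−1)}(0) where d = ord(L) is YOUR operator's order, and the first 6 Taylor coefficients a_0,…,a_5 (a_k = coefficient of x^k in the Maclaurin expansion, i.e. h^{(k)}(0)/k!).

f: a_k = 0, -8, 0, 64/3, 0, -256/15, …
Change of var in L_f (x↦r) gives L₀.
h=h₀': d/dx-closure on L₀ ⇒ L.
L = (22 + 12·x + 6·x^2) + (6 + 18·x + 18·x^2 + 6·x^3)·Dx + (1 + 4·x + 6·x^2 + 4·x^3 + x^4)·Dx^2  (order 2).
h: a_k = -8, 16, 40, -224, 1544/3, -720, …
ICs: h(0) = -8, h′(0) = 16.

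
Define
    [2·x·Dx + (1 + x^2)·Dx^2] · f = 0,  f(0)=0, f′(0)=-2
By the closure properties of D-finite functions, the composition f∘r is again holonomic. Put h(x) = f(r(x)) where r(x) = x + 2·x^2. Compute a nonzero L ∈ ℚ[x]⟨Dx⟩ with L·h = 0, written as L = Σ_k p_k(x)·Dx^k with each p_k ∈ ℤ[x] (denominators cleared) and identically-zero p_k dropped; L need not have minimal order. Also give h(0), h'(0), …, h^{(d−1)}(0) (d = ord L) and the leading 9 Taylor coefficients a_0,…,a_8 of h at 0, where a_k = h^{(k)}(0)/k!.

L = (-4 + 2·x + 16·x^2 + 48·x^3 + 48·x^4)·Dx + (1 + 4·x + x^2 + 8·x^3 + 20·x^4 + 16·x^5)·Dx^2  (order 2).
h: a_k = 0, -2, -4, 2/3, 4, 38/5, 4/3, -110/7, -28, …
ICs: h(0) = 0, h′(0) = -2.

f: a_k = 0, -2, 0, 2/3, 0, -2/5, 0, 2/7, 0, …
f∘r: x↦r, Dx↦Dx/r' in L_f ⇒ L₀.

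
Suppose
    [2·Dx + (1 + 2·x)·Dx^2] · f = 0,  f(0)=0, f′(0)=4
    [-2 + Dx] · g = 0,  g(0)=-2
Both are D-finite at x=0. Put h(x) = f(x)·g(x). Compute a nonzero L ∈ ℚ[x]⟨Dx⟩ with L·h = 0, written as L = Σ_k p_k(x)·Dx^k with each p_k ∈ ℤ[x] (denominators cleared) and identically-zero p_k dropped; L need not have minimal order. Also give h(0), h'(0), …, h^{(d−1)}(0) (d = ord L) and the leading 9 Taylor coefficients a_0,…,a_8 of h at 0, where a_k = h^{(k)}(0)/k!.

f: a_k = 0, 4, -4, 16/3, -8, 64/5, -64/3, 256/7, -64, …
g: a_k = -2, -4, -4, -8/3, -4/3, -8/15, -8/45, -16/315, -4/315, …
h₀=f·g: eliminate ⇒ L₀, order ≤ 2·1.
L = 8·x + (-2 - 8·x)·Dx + (1 + 2·x)·Dx^2  (order 2).
h: a_k = 0, -8, -8, -32/3, 0, -48/5, 112/9, -1472/63, 1856/45, …
ICs: h(0) = 0, h′(0) = -8.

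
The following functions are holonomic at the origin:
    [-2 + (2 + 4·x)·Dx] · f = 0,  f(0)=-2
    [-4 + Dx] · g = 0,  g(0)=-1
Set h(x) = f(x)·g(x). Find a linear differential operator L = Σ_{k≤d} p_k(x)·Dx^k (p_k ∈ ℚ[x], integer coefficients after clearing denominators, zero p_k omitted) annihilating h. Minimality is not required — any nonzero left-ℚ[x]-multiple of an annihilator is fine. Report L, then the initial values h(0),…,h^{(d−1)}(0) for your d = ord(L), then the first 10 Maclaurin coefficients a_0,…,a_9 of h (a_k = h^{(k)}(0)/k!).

f: a_k = -2, -2, 1, -1, 5/4, -7/4, 21/8, -33/8, 429/64, -715/64, …
g: a_k = -1, -4, -8, -32/3, -32/3, -128/15, -256/45, -1024/315, -512/315, -2048/2835, …
h₀=f·g: eliminate ⇒ L₀, order ≤ 1·1.
L = (-5 - 8·x) + (1 + 2·x)·Dx  (order 1).
h: a_k = 2, 10, 23, 103/3, 449/12, 1949/60, 1643/72, 36047/2520, 135617/20160, 815221/181440, …
ICs: h(0) = 2.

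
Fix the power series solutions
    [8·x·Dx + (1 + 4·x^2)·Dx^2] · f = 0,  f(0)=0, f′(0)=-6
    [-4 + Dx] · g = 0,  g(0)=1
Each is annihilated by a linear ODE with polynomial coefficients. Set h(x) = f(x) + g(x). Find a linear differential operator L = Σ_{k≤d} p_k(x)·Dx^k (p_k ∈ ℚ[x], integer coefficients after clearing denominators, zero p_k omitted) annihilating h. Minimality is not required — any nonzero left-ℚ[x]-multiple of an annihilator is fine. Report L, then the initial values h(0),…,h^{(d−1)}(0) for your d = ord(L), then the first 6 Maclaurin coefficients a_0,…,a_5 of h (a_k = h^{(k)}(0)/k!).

f: a_k = 0, -6, 0, 8, 0, -96/5, …
g: a_k = 1, 4, 8, 32/3, 32/3, 128/15, …
Weyl lclm of L_f,L_g ⇒ L₀ (ord ≤ 3).
L = (8 - 32·x - 96·x^2 - 128·x^3)·Dx + (-6 - 8·x^2 - 64·x^4)·Dx^2 + (1 + 2·x + 8·x^2 + 8·x^3 + 16·x^4)·Dx^3  (order 3).
h: a_k = 1, -2, 8, 56/3, 32/3, -32/3, …
ICs: h(0) = 1, h′(0) = -2, h′′(0) = 16.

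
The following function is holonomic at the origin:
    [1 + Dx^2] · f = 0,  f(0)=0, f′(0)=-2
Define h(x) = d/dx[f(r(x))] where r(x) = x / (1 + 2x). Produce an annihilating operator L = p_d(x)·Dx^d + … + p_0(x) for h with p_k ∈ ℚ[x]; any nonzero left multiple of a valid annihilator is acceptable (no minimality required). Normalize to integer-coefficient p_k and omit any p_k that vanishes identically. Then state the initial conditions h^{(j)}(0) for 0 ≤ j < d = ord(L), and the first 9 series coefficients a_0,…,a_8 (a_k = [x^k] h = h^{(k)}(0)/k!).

f: a_k = 0, -2, 0, 1/3, 0, -1/60, 0, 1/2520, 0, …
h₀=f(r): pull back L_f along r ⇒ L₀.
h₀' ⇒ L via d/dx closure of L₀.
L = (25 + 96·x + 96·x^2) + (12 + 72·x + 144·x^2 + 96·x^3)·Dx + (1 + 8·x + 24·x^2 + 32·x^3 + 16·x^4)·Dx^2  (order 2).
h: a_k = -2, 8, -23, 56, -1441/12, 225, -123479/360, 13198/45, 12104063/20160, …
ICs: h(0) = -2, h′(0) = 8.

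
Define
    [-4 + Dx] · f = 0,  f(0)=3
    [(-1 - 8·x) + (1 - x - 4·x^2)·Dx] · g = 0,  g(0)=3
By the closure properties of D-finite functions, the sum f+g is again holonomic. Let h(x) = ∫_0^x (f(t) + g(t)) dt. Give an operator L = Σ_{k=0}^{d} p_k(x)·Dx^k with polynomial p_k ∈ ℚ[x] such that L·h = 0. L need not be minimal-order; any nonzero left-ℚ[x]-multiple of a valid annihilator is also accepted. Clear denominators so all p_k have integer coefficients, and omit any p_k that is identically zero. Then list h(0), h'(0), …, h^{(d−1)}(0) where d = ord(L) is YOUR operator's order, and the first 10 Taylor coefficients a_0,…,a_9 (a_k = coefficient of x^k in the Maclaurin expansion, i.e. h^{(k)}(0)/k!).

f: a_k = 3, 12, 24, 32, 32, 128/5, 256/15, 1024/105, 512/105, 2048/945, …
g: a_k = 3, 3, 15, 27, 87, 195, 543, 1323, 3495, 8787, …
Weyl lclm of L_f,L_g ⇒ L₀ (ord ≤ 2).
h=∫h₀ ⇒ L = L₀·Dx.
L = (24 - 16·x + 576·x^2 + 512·x^3)·Dx + (6 - 56·x - 208·x^2 + 128·x^3 + 256·x^4)·Dx^2 + (-3 + 15·x + 16·x^2 - 64·x^3 - 64·x^4)·Dx^3  (order 3).
h: a_k = 0, 6, 15/2, 13, 59/4, 119/5, 1103/30, 8401/105, 139939/840, 367487/945, …
ICs: h(0) = 0, h′(0) = 6, h′′(0) = 15.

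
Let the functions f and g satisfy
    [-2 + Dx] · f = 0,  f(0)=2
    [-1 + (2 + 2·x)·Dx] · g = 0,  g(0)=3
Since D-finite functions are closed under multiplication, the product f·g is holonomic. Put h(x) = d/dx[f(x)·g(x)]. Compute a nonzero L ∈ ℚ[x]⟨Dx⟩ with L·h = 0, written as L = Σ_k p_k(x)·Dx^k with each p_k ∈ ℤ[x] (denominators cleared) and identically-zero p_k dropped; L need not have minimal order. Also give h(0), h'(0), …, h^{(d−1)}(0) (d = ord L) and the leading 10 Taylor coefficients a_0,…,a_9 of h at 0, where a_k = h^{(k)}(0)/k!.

L = (23 + 40·x + 16·x^2) + (-10 - 18·x - 8·x^2)·Dx  (order 1).
h: a_k = 15, 69/2, 309/8, 449/16, 1949/128, 1643/256, 36047/15360, 135617/215040, 815221/3440640, -833449/61931520, …
ICs: h(0) = 15.

f: a_k = 2, 4, 4, 8/3, 4/3, 8/15, 8/45, 16/315, 4/315, 8/2835, …
g: a_k = 3, 3/2, -3/8, 3/16, -15/128, 21/256, -63/1024, 99/2048, -1287/32768, 2145/65536, …
L₀ := L_f ⊗_s L_g (sym. prod.), ord ≤ 1.
h=h₀': d/dx-closure on L₀ ⇒ L.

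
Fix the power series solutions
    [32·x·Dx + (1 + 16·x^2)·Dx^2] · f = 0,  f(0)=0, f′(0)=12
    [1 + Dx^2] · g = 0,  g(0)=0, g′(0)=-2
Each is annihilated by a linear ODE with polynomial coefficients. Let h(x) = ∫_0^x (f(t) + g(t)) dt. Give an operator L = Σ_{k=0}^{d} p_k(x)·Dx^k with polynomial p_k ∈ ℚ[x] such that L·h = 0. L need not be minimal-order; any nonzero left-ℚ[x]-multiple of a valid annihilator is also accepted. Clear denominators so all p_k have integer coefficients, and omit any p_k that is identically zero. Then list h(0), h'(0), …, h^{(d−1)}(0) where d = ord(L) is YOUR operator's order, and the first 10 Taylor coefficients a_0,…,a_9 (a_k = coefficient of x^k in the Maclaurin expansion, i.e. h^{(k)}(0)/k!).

f: a_k = 0, 12, 0, -64, 0, 3072/5, 0, -49152/7, 0, 262144/3, …
g: a_k = 0, -2, 0, 1/3, 0, -1/60, 0, 1/2520, 0, -1/181440, …
Sum ⇒ L₀ = lclm(L_f,L_g) in ℚ(x)⟨Dx⟩.
h=∫₀ˣh₀: take L = L₀·Dx.
L = (-6112·x + 99328·x^3 + 8192·x^5)·Dx^2 + (-31 + 1072·x^2 + 25344·x^4 + 4096·x^6)·Dx^3 + (-6112·x + 99328·x^3 + 8192·x^5)·Dx^4 + (-31 + 1072·x^2 + 25344·x^4 + 4096·x^6)·Dx^5  (order 5).
h: a_k = 0, 0, 5, 0, -191/12, 0, 36863/360, 0, -2527817/2880, 0, …
ICs: h(0) = 0, h′(0) = 0, h′′(0) = 10, h′′′(0) = 0, h′′′′(0) = -382.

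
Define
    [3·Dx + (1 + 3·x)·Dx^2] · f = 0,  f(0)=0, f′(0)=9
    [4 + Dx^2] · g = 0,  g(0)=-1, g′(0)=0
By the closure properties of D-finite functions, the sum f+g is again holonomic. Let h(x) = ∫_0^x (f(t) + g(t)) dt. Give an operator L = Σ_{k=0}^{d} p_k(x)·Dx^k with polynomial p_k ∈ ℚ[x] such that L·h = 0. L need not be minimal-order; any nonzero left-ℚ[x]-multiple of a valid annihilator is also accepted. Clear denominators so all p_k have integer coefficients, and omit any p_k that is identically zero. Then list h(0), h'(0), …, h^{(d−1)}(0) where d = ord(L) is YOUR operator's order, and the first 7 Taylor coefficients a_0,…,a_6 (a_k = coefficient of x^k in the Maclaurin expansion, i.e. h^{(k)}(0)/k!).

f: a_k = 0, 9, -27/2, 27, -243/4, 729/5, -729/2, …
g: a_k = -1, 0, 2, 0, -2/3, 0, 4/45, …
Sum ⇒ L₀ = lclm(L_f,L_g) in ℚ(x)⟨Dx⟩.
h=∫₀ˣh₀: take L = L₀·Dx.
L = (348 + 144·x + 216·x^2)·Dx^2 + (44 + 180·x + 216·x^2 + 216·x^3)·Dx^3 + (87 + 36·x + 54·x^2)·Dx^4 + (11 + 45·x + 54·x^2 + 54·x^3)·Dx^5  (order 5).
h: a_k = 0, -1, 9/2, -23/6, 27/4, -737/60, 243/10, …
ICs: h(0) = 0, h′(0) = -1, h′′(0) = 9, h′′′(0) = -23, h′′′′(0) = 162.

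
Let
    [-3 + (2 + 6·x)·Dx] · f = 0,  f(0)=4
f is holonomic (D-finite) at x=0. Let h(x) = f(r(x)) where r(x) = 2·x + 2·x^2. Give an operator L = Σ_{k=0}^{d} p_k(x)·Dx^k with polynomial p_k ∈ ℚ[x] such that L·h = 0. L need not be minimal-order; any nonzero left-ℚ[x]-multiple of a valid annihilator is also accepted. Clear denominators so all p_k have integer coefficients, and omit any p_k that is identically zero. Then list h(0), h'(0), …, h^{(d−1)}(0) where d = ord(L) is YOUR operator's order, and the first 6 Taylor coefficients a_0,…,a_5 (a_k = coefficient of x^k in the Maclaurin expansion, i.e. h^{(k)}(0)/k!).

L = (-3 - 6·x) + (1 + 6·x + 6·x^2)·Dx  (order 1).
h: a_k = 4, 12, -6, 18, -117/2, 405/2, …
ICs: h(0) = 4.

f: a_k = 4, 6, -9/2, 27/4, -405/32, 1701/64, …
Substitute x→r, Dx→(1/r')Dx; clear ⇒ L₀.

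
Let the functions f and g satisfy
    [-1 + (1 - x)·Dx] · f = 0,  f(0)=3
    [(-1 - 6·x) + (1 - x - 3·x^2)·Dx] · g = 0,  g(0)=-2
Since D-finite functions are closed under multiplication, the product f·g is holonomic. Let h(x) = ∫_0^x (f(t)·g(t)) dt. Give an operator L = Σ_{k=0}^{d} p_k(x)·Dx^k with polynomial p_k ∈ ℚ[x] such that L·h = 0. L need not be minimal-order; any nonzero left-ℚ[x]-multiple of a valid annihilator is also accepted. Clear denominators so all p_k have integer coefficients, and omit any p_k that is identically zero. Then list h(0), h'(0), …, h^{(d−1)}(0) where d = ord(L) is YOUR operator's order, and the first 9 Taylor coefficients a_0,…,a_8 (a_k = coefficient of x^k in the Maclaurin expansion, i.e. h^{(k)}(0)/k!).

f: a_k = 3, 3, 3, 3, 3, 3, 3, 3, 3, …
g: a_k = -2, -2, -8, -14, -38, -80, -194, -434, -1016, …
f·g: L₀ = L_f ⊗_s L_g, ord ≤ 1·1.
∫: right-multiply L₀ by Dx.
L = (-2 - 4·x + 9·x^2)·Dx + (1 - 2·x - 2·x^2 + 3·x^3)·Dx^2  (order 2).
h: a_k = 0, -6, -6, -12, -39/2, -192/5, -72, -1014/7, -579/2, …
ICs: h(0) = 0, h′(0) = -6.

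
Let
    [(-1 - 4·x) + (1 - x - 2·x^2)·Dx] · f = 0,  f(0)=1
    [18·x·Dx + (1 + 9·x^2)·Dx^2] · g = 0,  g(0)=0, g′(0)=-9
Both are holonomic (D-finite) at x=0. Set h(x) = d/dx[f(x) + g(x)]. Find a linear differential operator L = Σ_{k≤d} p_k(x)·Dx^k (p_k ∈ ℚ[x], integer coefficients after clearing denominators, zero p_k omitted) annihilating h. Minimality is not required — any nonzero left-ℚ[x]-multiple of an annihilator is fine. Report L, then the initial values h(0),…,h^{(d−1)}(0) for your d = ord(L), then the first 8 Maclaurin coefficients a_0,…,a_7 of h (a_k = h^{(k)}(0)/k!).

f: a_k = 1, 1, 3, 5, 11, 21, 43, 85, …
g: a_k = 0, -9, 0, 27, 0, -729/5, 0, 6561/7, …
f+g: L₀ = lclm(L_f,L_g), ord ≤ 1+2.
h=h₀': d/dx-closure on L₀ ⇒ L.
L = (-18 + 72·x + 918·x^2 + 1872·x^3 + 4608·x^4 + 1296·x^6) + (8 + 30·x + 278·x^3 + 1788·x^4 + 3216·x^5 + 324·x^6 + 1296·x^7)·Dx + (-1 - 4·x - 24·x^2 - 4·x^3 - 103·x^4 + 300·x^5 + 312·x^6 + 108·x^7 + 216·x^8)·Dx^2  (order 2).
h: a_k = -8, 6, 96, 44, -624, 258, 7156, 1368, …
ICs: h(0) = -8, h′(0) = 6.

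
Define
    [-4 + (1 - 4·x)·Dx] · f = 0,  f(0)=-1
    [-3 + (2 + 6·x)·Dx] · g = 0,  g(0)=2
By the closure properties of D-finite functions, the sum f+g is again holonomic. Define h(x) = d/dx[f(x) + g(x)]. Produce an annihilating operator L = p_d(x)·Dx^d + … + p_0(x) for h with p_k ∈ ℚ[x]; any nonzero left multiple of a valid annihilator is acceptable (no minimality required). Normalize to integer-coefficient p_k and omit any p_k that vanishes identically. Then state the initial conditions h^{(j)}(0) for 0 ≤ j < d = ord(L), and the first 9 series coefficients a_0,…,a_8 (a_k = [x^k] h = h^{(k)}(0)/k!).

L = (-792 - 864·x) + (-357 - 2520·x - 3024·x^2)·Dx + (38 + 34·x - 528·x^2 - 864·x^3)·Dx^2  (order 2).
h: a_k = -1, -73/2, -1455/8, -16789/16, -646855/128, -6337383/256, -116935315/1024, -1076556493/2048, -77182751223/32768, …
ICs: h(0) = -1, h′(0) = -73/2.

f: a_k = -1, -4, -16, -64, -256, -1024, -4096, -16384, -65536, …
g: a_k = 2, 3, -9/4, 27/8, -405/64, 1701/128, -15309/512, 72171/1024, -2814669/16384, …
Sum ⇒ L₀ = lclm(L_f,L_g) in ℚ(x)⟨Dx⟩.
Derive L from L₀ (diff closure).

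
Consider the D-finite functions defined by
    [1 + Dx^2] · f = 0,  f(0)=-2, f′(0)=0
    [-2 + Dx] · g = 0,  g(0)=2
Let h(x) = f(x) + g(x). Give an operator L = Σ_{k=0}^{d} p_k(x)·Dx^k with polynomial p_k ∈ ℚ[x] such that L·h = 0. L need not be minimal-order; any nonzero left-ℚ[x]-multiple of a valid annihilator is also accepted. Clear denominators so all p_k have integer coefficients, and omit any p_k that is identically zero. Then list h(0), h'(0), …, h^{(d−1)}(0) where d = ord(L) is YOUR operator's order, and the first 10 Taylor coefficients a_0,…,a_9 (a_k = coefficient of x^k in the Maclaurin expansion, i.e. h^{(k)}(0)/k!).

f: a_k = -2, 0, 1, 0, -1/12, 0, 1/360, 0, -1/20160, 0, …
g: a_k = 2, 4, 4, 8/3, 4/3, 8/15, 8/45, 16/315, 4/315, 8/2835, …
h₀=f+g: left-lcm gives L₀, ord ≤ 3.
L = -2 + Dx - 2·Dx^2 + Dx^3  (order 3).
h: a_k = 0, 4, 5, 8/3, 5/4, 8/15, 13/72, 16/315, 17/1344, 8/2835, …
ICs: h(0) = 0, h′(0) = 4, h′′(0) = 10.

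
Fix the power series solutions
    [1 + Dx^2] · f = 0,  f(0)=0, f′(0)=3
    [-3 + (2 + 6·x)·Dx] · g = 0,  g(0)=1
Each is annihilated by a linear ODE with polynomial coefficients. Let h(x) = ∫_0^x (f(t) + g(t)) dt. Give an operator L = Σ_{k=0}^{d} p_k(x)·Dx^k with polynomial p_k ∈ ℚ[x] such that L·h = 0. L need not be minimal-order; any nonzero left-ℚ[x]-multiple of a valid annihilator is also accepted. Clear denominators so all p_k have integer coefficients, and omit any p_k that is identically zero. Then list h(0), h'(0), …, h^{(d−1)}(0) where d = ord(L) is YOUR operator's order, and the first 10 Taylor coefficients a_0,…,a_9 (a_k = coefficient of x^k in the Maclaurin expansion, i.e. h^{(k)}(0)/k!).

f: a_k = 0, 3, 0, -1/2, 0, 1/40, 0, -1/1680, 0, 1/120960, …
g: a_k = 1, 3/2, -9/8, 27/16, -405/128, 1701/256, -15309/1024, 72171/2048, -2814669/32768, 14073345/65536, …
h₀=f+g: left-lcm gives L₀, ord ≤ 3.
h=∫h₀ ⇒ L = L₀·Dx.
L = (-93 - 72·x - 108·x^2)·Dx + (-10 + 18·x + 216·x^2 + 216·x^3)·Dx^2 + (-93 - 72·x - 108·x^2)·Dx^3 + (-10 + 18·x + 216·x^2 + 216·x^3)·Dx^4  (order 4).
h: a_k = 0, 1, 9/4, -3/8, 19/64, -81/128, 8537/7680, -2187/1024, 7577827/1720320, -312741/32768, …
ICs: h(0) = 0, h′(0) = 1, h′′(0) = 9/2, h′′′(0) = -9/4.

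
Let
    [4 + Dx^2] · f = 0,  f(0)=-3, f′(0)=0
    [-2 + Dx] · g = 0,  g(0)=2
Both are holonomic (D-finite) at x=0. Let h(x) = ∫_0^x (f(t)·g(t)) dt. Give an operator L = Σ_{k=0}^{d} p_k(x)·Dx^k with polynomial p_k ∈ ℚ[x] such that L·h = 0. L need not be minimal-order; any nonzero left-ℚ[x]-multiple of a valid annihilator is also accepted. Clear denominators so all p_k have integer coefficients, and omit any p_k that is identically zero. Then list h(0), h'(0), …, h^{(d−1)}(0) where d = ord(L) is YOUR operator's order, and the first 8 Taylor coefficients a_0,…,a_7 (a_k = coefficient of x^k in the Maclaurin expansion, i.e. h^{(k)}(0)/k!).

f: a_k = -3, 0, 6, 0, -2, 0, 4/15, 0, …
g: a_k = 2, 4, 4, 8/3, 4/3, 8/15, 8/45, 16/315, …
h₀=f·g: eliminate ⇒ L₀, order ≤ 2·1.
h=∫h₀ ⇒ L = L₀·Dx.
L = 8·Dx - 4·Dx^2 + Dx^3  (order 3).
h: a_k = 0, -6, -6, 0, 4, 16/5, 16/15, 0, …
ICs: h(0) = 0, h′(0) = -6, h′′(0) = -12.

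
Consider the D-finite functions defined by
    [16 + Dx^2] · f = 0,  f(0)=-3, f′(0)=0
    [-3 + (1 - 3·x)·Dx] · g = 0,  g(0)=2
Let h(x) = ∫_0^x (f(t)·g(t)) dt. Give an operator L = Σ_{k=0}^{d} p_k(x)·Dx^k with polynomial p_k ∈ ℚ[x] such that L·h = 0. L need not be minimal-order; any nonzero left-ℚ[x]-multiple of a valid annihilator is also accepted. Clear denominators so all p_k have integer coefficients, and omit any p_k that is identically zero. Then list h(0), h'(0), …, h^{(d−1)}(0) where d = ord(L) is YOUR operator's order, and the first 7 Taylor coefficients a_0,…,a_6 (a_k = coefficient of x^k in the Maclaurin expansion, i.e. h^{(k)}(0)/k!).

f: a_k = -3, 0, 24, 0, -32, 0, 256/15, …
g: a_k = 2, 6, 18, 54, 162, 486, 1458, …
f·g: L₀ = L_f ⊗_s L_g, ord ≤ 2·1.
h=∫h₀ ⇒ L = L₀·Dx.
L = (-16 + 48·x)·Dx + 6·Dx^2 + (-1 + 3·x)·Dx^3  (order 3).
h: a_k = 0, -6, -9, -2, -9/2, -118/5, -59, …
ICs: h(0) = 0, h′(0) = -6, h′′(0) = -18.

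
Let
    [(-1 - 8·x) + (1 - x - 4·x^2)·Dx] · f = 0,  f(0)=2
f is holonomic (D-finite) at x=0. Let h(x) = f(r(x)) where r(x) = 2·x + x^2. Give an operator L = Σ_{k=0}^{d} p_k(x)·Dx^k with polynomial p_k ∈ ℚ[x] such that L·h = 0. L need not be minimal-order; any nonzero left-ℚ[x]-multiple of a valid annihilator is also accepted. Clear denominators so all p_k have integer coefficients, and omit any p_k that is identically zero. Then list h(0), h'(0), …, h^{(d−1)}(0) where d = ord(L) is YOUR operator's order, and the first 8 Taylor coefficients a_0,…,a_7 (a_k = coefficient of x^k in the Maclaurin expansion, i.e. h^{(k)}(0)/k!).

L = (2 + 34·x + 48·x^2 + 16·x^3) + (-1 + 2·x + 17·x^2 + 16·x^3 + 4·x^4)·Dx  (order 1).
h: a_k = 2, 4, 42, 184, 1154, 6124, 34978, 193264, …
ICs: h(0) = 2.

f: a_k = 2, 2, 10, 18, 58, 130, 362, 882, …
f∘r: x↦r, Dx↦Dx/r' in L_f ⇒ L₀.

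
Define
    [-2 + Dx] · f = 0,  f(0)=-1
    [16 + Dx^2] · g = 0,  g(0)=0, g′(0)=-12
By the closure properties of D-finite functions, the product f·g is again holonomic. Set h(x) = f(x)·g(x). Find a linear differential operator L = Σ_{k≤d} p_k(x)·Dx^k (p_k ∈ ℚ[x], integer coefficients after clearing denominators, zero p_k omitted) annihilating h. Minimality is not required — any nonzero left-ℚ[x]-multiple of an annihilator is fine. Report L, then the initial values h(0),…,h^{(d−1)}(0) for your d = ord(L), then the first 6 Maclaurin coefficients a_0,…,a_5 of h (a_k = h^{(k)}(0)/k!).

f: a_k = -1, -2, -2, -4/3, -2/3, -4/15, …
g: a_k = 0, -12, 0, 32, 0, -128/5, …
L₀ := L_f ⊗_s L_g (sym. prod.), ord ≤ 2.
L = 20 - 4·Dx + Dx^2  (order 2).
h: a_k = 0, 12, 24, -8, -48, -152/5, …
ICs: h(0) = 0, h′(0) = 12.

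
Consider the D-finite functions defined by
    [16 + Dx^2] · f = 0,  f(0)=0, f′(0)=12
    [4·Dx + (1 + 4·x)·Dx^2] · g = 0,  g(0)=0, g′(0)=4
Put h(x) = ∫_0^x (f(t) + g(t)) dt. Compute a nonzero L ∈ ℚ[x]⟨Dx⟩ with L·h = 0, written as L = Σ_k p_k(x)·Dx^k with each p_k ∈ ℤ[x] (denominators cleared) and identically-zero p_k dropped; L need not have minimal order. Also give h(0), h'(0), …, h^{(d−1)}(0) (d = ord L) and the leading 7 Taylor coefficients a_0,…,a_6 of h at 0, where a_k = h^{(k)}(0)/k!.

L = (448 + 512·x + 1024·x^2)·Dx^2 + (48 + 320·x + 768·x^2 + 1024·x^3)·Dx^3 + (28 + 32·x + 64·x^2)·Dx^4 + (3 + 20·x + 48·x^2 + 64·x^3)·Dx^5  (order 5).
h: a_k = 0, 0, 8, -8/3, -8/3, -64/5, 192/5, …
ICs: h(0) = 0, h′(0) = 0, h′′(0) = 16, h′′′(0) = -16, h′′′′(0) = -64.

f: a_k = 0, 12, 0, -32, 0, 128/5, 0, …
g: a_k = 0, 4, -8, 64/3, -64, 1024/5, -2048/3, …
L₀ := lclm(L_f,L_g); ord L₀ ≤ 2+2.
Integrate: L := L₀·Dx.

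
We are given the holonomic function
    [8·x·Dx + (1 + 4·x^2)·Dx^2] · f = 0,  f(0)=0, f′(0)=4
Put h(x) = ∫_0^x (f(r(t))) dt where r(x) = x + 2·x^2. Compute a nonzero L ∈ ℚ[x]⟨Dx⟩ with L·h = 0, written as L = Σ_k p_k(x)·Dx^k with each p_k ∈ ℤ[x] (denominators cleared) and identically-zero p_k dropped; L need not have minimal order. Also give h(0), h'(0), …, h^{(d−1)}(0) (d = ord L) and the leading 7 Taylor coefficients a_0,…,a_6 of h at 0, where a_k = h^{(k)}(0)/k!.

f: a_k = 0, 4, 0, -16/3, 0, 64/5, 0, …
f∘r: x↦r, Dx↦Dx/r' in L_f ⇒ L₀.
h=∫₀ˣh₀: take L = L₀·Dx.
L = (-4 + 8·x + 64·x^2 + 192·x^3 + 192·x^4)·Dx^2 + (1 + 4·x + 4·x^2 + 32·x^3 + 80·x^4 + 64·x^5)·Dx^3  (order 3).
h: a_k = 0, 0, 2, 8/3, -4/3, -32/5, -128/15, …
ICs: h(0) = 0, h′(0) = 0, h′′(0) = 4.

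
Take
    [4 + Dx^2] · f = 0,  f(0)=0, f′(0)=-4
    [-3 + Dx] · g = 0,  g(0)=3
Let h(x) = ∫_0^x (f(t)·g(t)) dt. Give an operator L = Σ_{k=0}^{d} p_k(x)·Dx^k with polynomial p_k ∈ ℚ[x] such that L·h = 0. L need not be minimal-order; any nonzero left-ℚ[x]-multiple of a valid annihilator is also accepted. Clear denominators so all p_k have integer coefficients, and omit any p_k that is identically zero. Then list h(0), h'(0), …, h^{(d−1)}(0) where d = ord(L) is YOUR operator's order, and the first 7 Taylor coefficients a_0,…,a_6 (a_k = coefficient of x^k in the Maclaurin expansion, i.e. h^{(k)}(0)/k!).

f: a_k = 0, -4, 0, 8/3, 0, -8/15, 0, …
g: a_k = 3, 9, 27/2, 27/2, 81/8, 243/40, 243/80, …
h₀=f·g: eliminate ⇒ L₀, order ≤ 2·1.
∫: right-multiply L₀ by Dx.
L = 13·Dx - 6·Dx^2 + Dx^3  (order 3).
h: a_k = 0, 0, -6, -12, -23/2, -6, -61/60, …
ICs: h(0) = 0, h′(0) = 0, h′′(0) = -12.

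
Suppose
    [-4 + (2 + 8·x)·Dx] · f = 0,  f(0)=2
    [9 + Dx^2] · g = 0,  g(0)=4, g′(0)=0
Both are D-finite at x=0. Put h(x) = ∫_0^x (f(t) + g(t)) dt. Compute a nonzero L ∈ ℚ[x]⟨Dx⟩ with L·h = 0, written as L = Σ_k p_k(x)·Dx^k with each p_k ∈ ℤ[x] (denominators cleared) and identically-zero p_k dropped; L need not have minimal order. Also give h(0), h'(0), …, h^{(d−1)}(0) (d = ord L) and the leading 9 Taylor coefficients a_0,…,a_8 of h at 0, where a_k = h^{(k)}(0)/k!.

f: a_k = 2, 4, -4, 8, -20, 56, -168, 528, -1716, …
g: a_k = 4, 0, -18, 0, 27/2, 0, -81/20, 0, 729/1120, …
f+g: L₀ = lclm(L_f,L_g), ord ≤ 1+2.
Integrate: L := L₀·Dx.
L = (-378 - 1296·x - 2592·x^2)·Dx + (45 + 828·x + 3888·x^2 + 5184·x^3)·Dx^2 + (-42 - 144·x - 288·x^2)·Dx^3 + (5 + 92·x + 432·x^2 + 576·x^3)·Dx^4  (order 4).
h: a_k = 0, 6, 2, -22/3, 2, -13/10, 28/3, -3441/140, 66, …
ICs: h(0) = 0, h′(0) = 6, h′′(0) = 4, h′′′(0) = -44.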